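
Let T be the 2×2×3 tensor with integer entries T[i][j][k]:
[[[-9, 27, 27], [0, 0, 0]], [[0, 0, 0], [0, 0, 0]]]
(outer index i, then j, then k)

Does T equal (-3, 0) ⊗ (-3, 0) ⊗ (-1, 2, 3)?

No

Reconstruct entry (0,0,1) from the claimed factors: Σₗ aₗ[0]bₗ[0]cₗ[1] = (-3)·(-3)·(2) = 18, but T[0,0,1] = 27. The claim is false.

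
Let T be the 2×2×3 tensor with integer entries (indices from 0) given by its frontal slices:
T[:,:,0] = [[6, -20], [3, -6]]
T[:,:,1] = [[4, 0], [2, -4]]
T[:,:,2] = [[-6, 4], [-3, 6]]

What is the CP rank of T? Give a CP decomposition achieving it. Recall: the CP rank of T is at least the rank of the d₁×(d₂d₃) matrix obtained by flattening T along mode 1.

rank(T) = 2

Lower bound: the mode-2 unfolding of T (rows indexed by j, columns by (i,k) = (0,0), (0,1), (0,2), (1,0), (1,1), (1,2)) is [[6, 4, -6, 3, 2, -3], [-20, 0, 4, -6, -4, 6]].
There the 2×2 minor on rows j ∈ {0, 1}, columns (i,k) ∈ {(0,0), (0,1)} is det [[6, 4], [-20, 0]] = 80 ≠ 0, so this unfolding has rank ≥ 2; CP rank is at least every unfolding rank, so rank(T) ≥ 2. (Flattening ranks never certify an upper bound on CP rank; for that we must actually write T with 2 rank-1 terms.)
Upper bound — finding two terms. Write S_k = T[:,:,k] for the frontal slices: S₀ = [[6, -20], [3, -6]], S₁ = [[4, 0], [2, -4]], S₂ = [[-6, 4], [-3, 6]].
If T = a₁ ⊗ b₁ ⊗ c₁ + a₂ ⊗ b₂ ⊗ c₂ then each S_k = c₁[k]·a₁b₁ᵀ + c₂[k]·a₂b₂ᵀ. S₀ and S₁ are linearly independent, so a₁b₁ᵀ and a₂b₂ᵀ must span the same plane of matrices: they are the rank-1 matrices of the form x·S₀ + y·S₁.
det(x·S₀ + y·S₁) is 24·x² − 8·xy − 16·y² = 8·(3·x + 2·y)(x − y), vanishing at (x:y) = (2:-3) and (1:1).
M₁ = 2·S₀ − 3·S₁ = [[0, -40], [0, 0]] = (-40)·[1, 0][0, 1]ᵀ and M₂ = S₀ + S₁ = [[10, -20], [5, -10]] = 5·[2, 1][1, -2]ᵀ, so take a₁ = [1, 0], b₁ = [0, 1], a₂ = [2, 1], b₂ = [1, -2].
Each slice is an integer combination of E₁ = a₁b₁ᵀ and E₂ = a₂b₂ᵀ: S₀ = −8·E₁ + 3·E₂, S₁ = 8·E₁ + 2·E₂, S₂ = −8·E₁ − 3·E₂; reading off coefficients, c₁ = [-8, 8, -8] and c₂ = [3, 2, -3].
Hence T = [1, 0] ⊗ [0, 1] ⊗ [-8, 8, -8] + [2, 1] ⊗ [1, -2] ⊗ [3, 2, -3], so rank(T) ≤ 2.
These bounds meet, so rank(T) = 2.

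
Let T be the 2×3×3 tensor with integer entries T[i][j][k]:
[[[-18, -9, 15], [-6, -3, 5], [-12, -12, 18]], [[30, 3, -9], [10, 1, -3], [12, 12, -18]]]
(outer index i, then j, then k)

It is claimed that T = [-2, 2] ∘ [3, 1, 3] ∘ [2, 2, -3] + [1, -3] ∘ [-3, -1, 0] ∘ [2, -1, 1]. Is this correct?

Yes

Reconstruct entrywise from the claimed factors. For example, T[1,0,1] = 3 and Σₗ aₗ[1]bₗ[0]cₗ[1] = (2)·(3)·(2) + (-3)·(-3)·(-1) = 3; checking all 18 entries, every one matches. The claim holds.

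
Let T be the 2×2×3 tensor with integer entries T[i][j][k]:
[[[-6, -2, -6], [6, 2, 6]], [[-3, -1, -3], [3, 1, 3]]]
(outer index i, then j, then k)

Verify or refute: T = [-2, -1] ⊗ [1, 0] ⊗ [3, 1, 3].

No

Reconstruct entry (0,1,0) from the claimed factors: Σₗ aₗ[0]bₗ[1]cₗ[0] = (-2)·(0)·(3) = 0, but T[0,1,0] = 6. The claim is false.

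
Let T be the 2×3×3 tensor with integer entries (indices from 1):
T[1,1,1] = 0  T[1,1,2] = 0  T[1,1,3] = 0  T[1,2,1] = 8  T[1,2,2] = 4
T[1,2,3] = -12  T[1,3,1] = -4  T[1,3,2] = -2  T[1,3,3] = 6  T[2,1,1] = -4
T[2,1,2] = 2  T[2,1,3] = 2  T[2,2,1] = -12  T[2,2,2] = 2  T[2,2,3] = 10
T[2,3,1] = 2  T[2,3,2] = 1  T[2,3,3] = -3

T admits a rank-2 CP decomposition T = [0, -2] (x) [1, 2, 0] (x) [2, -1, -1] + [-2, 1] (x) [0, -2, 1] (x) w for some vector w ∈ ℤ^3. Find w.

w = [2, 1, -3]

Subtract the known terms from T to get the rank-1 residual R = [-2, 1] (x) [0, -2, 1] (x) w, so R[i,j,k] = a[i]·b[j]·w[k]. Pick indices with nonzero a[1]·b[2] = (-2)·(-2) = 4. Only the fibre through (1,2,·) is needed: R[1,2,:] = T[1,2,:] − Σₗ aₗ[1]bₗ[2]cₗ = [8, 4, -12] − (0)·(2)·[2, -1, -1] = [8, 4, -12]. Then w[k] = R[1,2,k] / 4 for each k, giving w = [8, 4, -12] / 4 = [2, 1, -3].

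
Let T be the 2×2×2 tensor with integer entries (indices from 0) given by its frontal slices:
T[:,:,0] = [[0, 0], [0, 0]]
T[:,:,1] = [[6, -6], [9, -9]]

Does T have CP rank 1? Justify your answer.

Yes

If T = a (x) b (x) c then every fibre of T is a multiple of the corresponding factor, so read the factors off the fibres through the nonzero entry T[0,0,1] = 6.
The mode-1 fibre T[:,0,1] = [6, 9] gives a = [2, 3] (primitive direction); the mode-2 fibre T[0,:,1] = [6, -6] gives b = [1, -1]; then c[k] = T[0,0,k] / (a[0]·b[0]) = [0, 6] / 2 = [0, 3].
Expanding [2, 3] (x) [1, -1] (x) [0, 3] reproduces all 8 entries of T, so T = [2, 3] (x) [1, -1] (x) [0, 3] and rank(T) ≤ 1.
Equivalently every frontal slice T[:,:,k] is c[k] times the rank-1 matrix [2, 3] (x) [1, -1]. So T has rank 1 (it is nonzero).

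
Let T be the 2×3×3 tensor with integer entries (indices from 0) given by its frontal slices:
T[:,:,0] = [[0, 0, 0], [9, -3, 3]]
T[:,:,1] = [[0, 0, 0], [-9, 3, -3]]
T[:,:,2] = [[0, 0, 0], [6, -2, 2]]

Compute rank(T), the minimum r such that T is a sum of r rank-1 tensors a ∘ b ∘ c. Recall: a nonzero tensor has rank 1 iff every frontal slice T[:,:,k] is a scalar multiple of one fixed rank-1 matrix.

1

Lower bound: T ≠ 0 (e.g. T[1,0,0] = 9), so rank(T) ≥ 1.
Upper bound: if T = a ∘ b ∘ c then every fibre of T is a multiple of the corresponding factor, so read the factors off the fibres through the nonzero entry T[1,0,0] = 9.
The mode-1 fibre T[:,0,0] = [0, 9] gives a = [0, 1] (primitive direction); the mode-2 fibre T[1,:,0] = [9, -3, 3] gives b = [3, -1, 1]; then c[k] = T[1,0,k] / (a[1]·b[0]) = [9, -9, 6] / 3 = [3, -3, 2].
Expanding [0, 1] ∘ [3, -1, 1] ∘ [3, -3, 2] reproduces all 18 entries of T, so T = [0, 1] ∘ [3, -1, 1] ∘ [3, -3, 2] and rank(T) ≤ 1.
These bounds meet, so rank(T) = 1.
Check entry T[1,1,0] = -3: (1)·(-1)·(3) = -3.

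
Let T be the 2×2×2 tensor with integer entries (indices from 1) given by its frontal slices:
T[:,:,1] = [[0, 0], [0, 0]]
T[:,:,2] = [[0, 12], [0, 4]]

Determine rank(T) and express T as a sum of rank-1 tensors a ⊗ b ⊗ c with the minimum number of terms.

rank(T) = 1

Lower bound: T ≠ 0 (e.g. T[1,2,2] = 12), so rank(T) ≥ 1.
Upper bound: if T = a ⊗ b ⊗ c then every fibre of T is a multiple of the corresponding factor, so read the factors off the fibres through the nonzero entry T[1,2,2] = 12.
The mode-1 fibre T[:,2,2] = [12, 4] gives a = (3, 1) (primitive direction); the mode-2 fibre T[1,:,2] = [0, 12] gives b = (0, 1); then c[k] = T[1,2,k] / (a[1]·b[2]) = [0, 12] / 3 = (0, 4).
Expanding (3, 1) ⊗ (0, 1) ⊗ (0, 4) reproduces all 8 entries of T, so T = (3, 1) ⊗ (0, 1) ⊗ (0, 4) and rank(T) ≤ 1.
These bounds meet, so rank(T) = 1.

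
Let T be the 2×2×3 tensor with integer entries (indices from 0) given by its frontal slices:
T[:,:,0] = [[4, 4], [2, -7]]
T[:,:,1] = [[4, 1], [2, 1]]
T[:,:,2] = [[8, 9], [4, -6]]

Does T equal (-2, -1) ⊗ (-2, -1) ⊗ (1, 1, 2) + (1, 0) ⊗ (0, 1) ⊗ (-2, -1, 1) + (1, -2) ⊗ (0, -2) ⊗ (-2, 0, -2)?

Reconstruct entrywise from the claimed factors. For example, T[0,1,2] = 9 and Σₗ aₗ[0]bₗ[1]cₗ[2] = (-2)·(-1)·(2) + (1)·(1)·(1) + (1)·(-2)·(-2) = 9; checking all 12 entries, every one matches. The claim holds.

Yes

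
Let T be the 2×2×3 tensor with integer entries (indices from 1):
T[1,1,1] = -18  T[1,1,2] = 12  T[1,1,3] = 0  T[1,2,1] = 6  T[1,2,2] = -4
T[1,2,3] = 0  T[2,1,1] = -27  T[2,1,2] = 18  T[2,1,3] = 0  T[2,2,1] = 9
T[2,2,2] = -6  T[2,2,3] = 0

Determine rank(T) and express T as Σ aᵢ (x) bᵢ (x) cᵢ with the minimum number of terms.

Lower bound: T ≠ 0 (e.g. T[1,1,1] = -18), so rank(T) ≥ 1.
Upper bound: if T = a (x) b (x) c then every fibre of T is a multiple of the corresponding factor, so read the factors off the fibres through the nonzero entry T[1,1,1] = -18.
The mode-1 fibre T[:,1,1] = [-18, -27] gives a = (2, 3) (primitive direction); the mode-2 fibre T[1,:,1] = [-18, 6] gives b = (3, -1); then c[k] = T[1,1,k] / (a[1]·b[1]) = [-18, 12, 0] / 6 = (-3, 2, 0).
Expanding (2, 3) (x) (3, -1) (x) (-3, 2, 0) reproduces all 12 entries of T, so T = (2, 3) (x) (3, -1) (x) (-3, 2, 0) and rank(T) ≤ 1.
These bounds meet, so rank(T) = 1.

rank(T) = 1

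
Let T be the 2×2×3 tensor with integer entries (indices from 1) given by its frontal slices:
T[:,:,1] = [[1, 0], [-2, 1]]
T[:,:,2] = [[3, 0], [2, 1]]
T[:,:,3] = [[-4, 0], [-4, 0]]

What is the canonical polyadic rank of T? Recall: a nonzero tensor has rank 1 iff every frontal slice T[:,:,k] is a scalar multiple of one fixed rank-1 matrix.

Lower bound: the mode-3 unfolding of T (rows indexed by k, columns by (i,j) = (1,1), (1,2), (2,1), (2,2)) is [[1, 0, -2, 1], [3, 0, 2, 1], [-4, 0, -4, 0]].
There the 3×3 minor on rows k ∈ {1, 2, 3}, columns (i,j) ∈ {(1,1), (2,1), (2,2)} is det [[1, -2, 1], [3, 2, 1], [-4, -4, 0]] = 8 ≠ 0, so this unfolding has rank ≥ 3; CP rank is at least every unfolding rank, so rank(T) ≥ 3. (Flattening ranks never certify an upper bound on CP rank; for that we must actually write T with 3 rank-1 terms.)
Upper bound: T is a sum of 3 rank-1 terms, T = [0, 1] (x) [0, 1] (x) [1, 1, 0] + [1, 0] (x) [1, 0] (x) [2, 2, -2] + [1, 2] (x) [1, 0] (x) [-1, 1, -2] (one valid choice — decompositions are not unique — normalised so each a, b is primitive with positive first nonzero entry; check it by expanding all entries), so rank(T) ≤ 3.
These bounds meet, so rank(T) = 3.

3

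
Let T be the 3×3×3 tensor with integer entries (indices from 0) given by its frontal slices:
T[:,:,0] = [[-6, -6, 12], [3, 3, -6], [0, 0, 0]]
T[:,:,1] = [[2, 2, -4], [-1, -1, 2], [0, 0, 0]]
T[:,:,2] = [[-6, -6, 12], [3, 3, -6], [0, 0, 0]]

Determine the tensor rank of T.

1

Lower bound: T ≠ 0 (e.g. T[0,0,0] = -6), so rank(T) ≥ 1.
Upper bound: the mode-1 fibre T[:,0,0] = [-6, 3, 0] gives a = (2, -1, 0) (primitive direction); the mode-2 fibre T[0,:,0] = [-6, -6, 12] gives b = (1, 1, -2); then c[k] = T[0,0,k] / (a[0]·b[0]) = [-6, 2, -6] / 2 = (-3, 1, -3).
Expanding (2, -1, 0) ⊗ (1, 1, -2) ⊗ (-3, 1, -3) reproduces all 27 entries of T, so T = (2, -1, 0) ⊗ (1, 1, -2) ⊗ (-3, 1, -3) and rank(T) ≤ 1.
These bounds meet, so rank(T) = 1.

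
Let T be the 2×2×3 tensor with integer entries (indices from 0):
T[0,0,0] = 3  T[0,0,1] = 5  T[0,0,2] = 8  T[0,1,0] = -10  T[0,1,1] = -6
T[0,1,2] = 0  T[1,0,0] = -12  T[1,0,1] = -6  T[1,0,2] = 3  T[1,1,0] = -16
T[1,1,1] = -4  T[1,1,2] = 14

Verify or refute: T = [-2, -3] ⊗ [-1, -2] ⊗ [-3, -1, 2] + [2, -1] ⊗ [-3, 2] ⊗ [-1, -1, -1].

No

Reconstruct entry (0,0,0) from the claimed factors: Σₗ aₗ[0]bₗ[0]cₗ[0] = (-2)·(-1)·(-3) + (2)·(-3)·(-1) = 0, but T[0,0,0] = 3. The claim is false.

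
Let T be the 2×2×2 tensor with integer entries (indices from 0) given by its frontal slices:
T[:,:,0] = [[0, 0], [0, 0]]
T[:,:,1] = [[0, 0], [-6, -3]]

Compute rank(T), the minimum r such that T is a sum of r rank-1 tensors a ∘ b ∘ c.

Lower bound: T ≠ 0 (e.g. T[1,0,1] = -6), so rank(T) ≥ 1.
Upper bound: if T = a ∘ b ∘ c then every fibre of T is a multiple of the corresponding factor, so read the factors off the fibres through the nonzero entry T[1,0,1] = -6.
The mode-1 fibre T[:,0,1] = [0, -6] gives a = [0, 1] (primitive direction); the mode-2 fibre T[1,:,1] = [-6, -3] gives b = [2, 1]; then c[k] = T[1,0,k] / (a[1]·b[0]) = [0, -6] / 2 = [0, -3].
Expanding [0, 1] ∘ [2, 1] ∘ [0, -3] reproduces all 8 entries of T, so T = [0, 1] ∘ [2, 1] ∘ [0, -3] and rank(T) ≤ 1.
These bounds meet, so rank(T) = 1.
Check entry T[1,1,0] = 0: (1)·(1)·(0) = 0.

1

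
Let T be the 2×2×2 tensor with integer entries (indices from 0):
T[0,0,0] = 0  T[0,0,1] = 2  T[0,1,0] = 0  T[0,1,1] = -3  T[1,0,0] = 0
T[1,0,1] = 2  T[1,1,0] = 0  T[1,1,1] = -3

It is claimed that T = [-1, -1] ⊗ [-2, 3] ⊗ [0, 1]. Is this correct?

Yes

Reconstruct entrywise from the claimed factors. For example, T[0,1,1] = -3 and Σₗ aₗ[0]bₗ[1]cₗ[1] = (-1)·(3)·(1) = -3; checking all 8 entries, every one matches. The claim holds.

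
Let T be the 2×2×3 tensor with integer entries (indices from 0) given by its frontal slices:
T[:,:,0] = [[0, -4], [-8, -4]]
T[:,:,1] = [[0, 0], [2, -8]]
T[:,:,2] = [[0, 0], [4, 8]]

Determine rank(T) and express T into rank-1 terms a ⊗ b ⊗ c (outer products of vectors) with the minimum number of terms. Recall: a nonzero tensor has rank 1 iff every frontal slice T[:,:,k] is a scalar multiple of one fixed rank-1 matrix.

rank(T) = 3

Lower bound: the mode-3 unfolding of T (rows indexed by k, columns by (i,j) = (0,0), (0,1), (1,0), (1,1)) is [[0, -4, -8, -4], [0, 0, 2, -8], [0, 0, 4, 8]].
There the 3×3 minor on rows k ∈ {0, 1, 2}, columns (i,j) ∈ {(0,1), (1,0), (1,1)} is det [[-4, -8, -4], [0, 2, -8], [0, 4, 8]] = -192 ≠ 0, so this unfolding has rank ≥ 3; CP rank is at least every unfolding rank, so rank(T) ≥ 3. (Flattening ranks never certify an upper bound on CP rank; for that we must actually write T with 3 rank-1 terms.)
Upper bound: T is a sum of 3 rank-1 terms, T = [0, 1] ⊗ [1, -1] ⊗ [-4, 4, 0] + [0, 1] ⊗ [1, 2] ⊗ [-4, -2, 4] + [1, 0] ⊗ [0, 1] ⊗ [-4, 0, 0] (one valid choice — decompositions are not unique — normalised so each a, b is primitive with positive first nonzero entry; check it by expanding all entries), so rank(T) ≤ 3.
These bounds meet, so rank(T) = 3.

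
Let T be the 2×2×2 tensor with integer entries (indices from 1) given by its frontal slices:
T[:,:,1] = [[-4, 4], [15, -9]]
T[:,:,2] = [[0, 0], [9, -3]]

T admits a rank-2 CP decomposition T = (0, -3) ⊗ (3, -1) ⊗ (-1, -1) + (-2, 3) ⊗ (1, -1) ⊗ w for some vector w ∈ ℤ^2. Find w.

w = (2, 0)

Subtract the known terms from T to get the rank-1 residual R = (-2, 3) ⊗ (1, -1) ⊗ w, so R[i,j,k] = a[i]·b[j]·w[k]. Pick indices with nonzero a[1]·b[1] = (-2)·(1) = -2. Only the fibre through (1,1,·) is needed: R[1,1,:] = T[1,1,:] − Σₗ aₗ[1]bₗ[1]cₗ = [-4, 0] − (0)·(3)·(-1, -1) = [-4, 0]. Then w[k] = R[1,1,k] / -2 for each k, giving w = [-4, 0] / -2 = (2, 0).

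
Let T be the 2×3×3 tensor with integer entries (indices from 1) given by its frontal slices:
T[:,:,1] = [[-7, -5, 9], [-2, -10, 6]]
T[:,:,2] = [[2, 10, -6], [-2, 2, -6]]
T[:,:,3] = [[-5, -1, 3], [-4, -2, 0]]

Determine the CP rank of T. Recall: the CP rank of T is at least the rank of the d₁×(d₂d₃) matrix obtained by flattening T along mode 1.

3

Lower bound: the mode-2 unfolding of T (rows indexed by j, columns by (i,k) = (1,1), (1,2), (1,3), (2,1), (2,2), (2,3)) is [[-7, 2, -5, -2, -2, -4], [-5, 10, -1, -10, 2, -2], [9, -6, 3, 6, -6, 0]].
There the 3×3 minor on rows j ∈ {1, 2, 3}, columns (i,k) ∈ {(1,1), (1,2), (1,3)} is det [[-7, 2, -5], [-5, 10, -1], [9, -6, 3]] = 144 ≠ 0, so this unfolding has rank ≥ 3; CP rank is at least every unfolding rank, so rank(T) ≥ 3. (Unfolding ranks only ever bound the CP rank from below — rank(T) can be strictly larger than all of them — so the matching upper bound has to come from an explicit 3-term decomposition.)
Upper bound: T is a sum of 3 rank-1 terms, T = [1, -1] ∘ [0, 1, 0] ∘ [4, 4, 2] + [1, 2] ∘ [1, -1, 1] ∘ [1, -2, -1] + [2, 1] ∘ [1, 1, -1] ∘ [-4, 2, -2] (written with every a and b primitive with positive leading entry and the scale carried by c; CP decompositions are not unique, and this one is verified by expanding entrywise), so rank(T) ≤ 3.
These bounds meet, so rank(T) = 3.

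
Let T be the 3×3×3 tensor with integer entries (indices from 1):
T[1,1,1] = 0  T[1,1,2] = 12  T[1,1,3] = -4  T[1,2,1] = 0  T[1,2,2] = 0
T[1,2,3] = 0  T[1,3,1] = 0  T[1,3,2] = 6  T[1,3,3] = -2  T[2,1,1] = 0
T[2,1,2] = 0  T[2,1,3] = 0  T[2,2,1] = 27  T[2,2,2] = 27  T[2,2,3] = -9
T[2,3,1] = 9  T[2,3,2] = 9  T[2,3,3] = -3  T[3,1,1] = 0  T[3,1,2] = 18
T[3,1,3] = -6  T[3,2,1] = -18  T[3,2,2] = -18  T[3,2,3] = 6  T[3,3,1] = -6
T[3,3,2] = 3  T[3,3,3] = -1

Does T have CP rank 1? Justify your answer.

The mode-2 unfolding of T (rows indexed by j, columns by (i,k) = (1,1), (1,2), (1,3), (2,1), (2,2), (2,3), (3,1), (3,2), (3,3)) is [[0, 12, -4, 0, 0, 0, 0, 18, -6], [0, 0, 0, 27, 27, -9, -18, -18, 6], [0, 6, -2, 9, 9, -3, -6, 3, -1]].
There the 2×2 minor on rows j ∈ {1, 2}, columns (i,k) ∈ {(1,2), (2,1)} is det [[12, 0], [0, 27]] = 324 ≠ 0, so this unfolding has rank ≥ 2; CP rank is at least every unfolding rank, so rank(T) ≥ 2.
In particular rank(T) ≥ 2 > 1, so T is not rank-1.

No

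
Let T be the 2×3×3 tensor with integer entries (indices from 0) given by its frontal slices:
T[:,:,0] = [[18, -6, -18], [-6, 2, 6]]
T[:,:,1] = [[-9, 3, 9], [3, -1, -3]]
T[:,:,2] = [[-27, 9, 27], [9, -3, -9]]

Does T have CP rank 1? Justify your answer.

Yes

If T = a ⊗ b ⊗ c then every fibre of T is a multiple of the corresponding factor, so read the factors off the fibres through the nonzero entry T[0,0,0] = 18.
The mode-1 fibre T[:,0,0] = [18, -6] gives a = [3, -1] (primitive direction); the mode-2 fibre T[0,:,0] = [18, -6, -18] gives b = [3, -1, -3]; then c[k] = T[0,0,k] / (a[0]·b[0]) = [18, -9, -27] / 9 = [2, -1, -3].
Expanding [3, -1] ⊗ [3, -1, -3] ⊗ [2, -1, -3] reproduces all 18 entries of T, so T = [3, -1] ⊗ [3, -1, -3] ⊗ [2, -1, -3] and rank(T) ≤ 1.
Equivalently every frontal slice T[:,:,k] is c[k] times the rank-1 matrix [3, -1] ⊗ [3, -1, -3]. So T has rank 1 (it is nonzero).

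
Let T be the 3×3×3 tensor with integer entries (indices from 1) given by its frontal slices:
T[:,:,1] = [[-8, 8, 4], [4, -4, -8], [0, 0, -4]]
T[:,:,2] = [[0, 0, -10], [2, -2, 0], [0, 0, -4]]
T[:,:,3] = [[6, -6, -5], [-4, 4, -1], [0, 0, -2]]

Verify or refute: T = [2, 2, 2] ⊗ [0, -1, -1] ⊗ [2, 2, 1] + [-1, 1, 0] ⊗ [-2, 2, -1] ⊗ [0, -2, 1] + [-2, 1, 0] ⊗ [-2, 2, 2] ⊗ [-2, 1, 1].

No

Reconstruct entry (1,2,1) from the claimed factors: Σₗ aₗ[1]bₗ[2]cₗ[1] = (2)·(-1)·(2) + (-1)·(2)·(0) + (-2)·(2)·(-2) = 4, but T[1,2,1] = 8. The claim is false.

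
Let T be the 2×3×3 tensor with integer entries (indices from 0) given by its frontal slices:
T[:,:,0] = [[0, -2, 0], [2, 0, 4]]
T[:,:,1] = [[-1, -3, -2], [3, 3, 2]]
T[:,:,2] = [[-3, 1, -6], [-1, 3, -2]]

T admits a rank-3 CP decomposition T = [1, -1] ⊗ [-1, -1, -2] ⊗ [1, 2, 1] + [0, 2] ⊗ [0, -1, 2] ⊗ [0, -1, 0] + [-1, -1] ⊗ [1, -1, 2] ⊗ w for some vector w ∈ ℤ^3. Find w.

w = [-1, -1, 2]

Subtract the known terms from T to get the rank-1 residual R = [-1, -1] ⊗ [1, -1, 2] ⊗ w, so R[i,j,k] = a[i]·b[j]·w[k]. Pick indices with nonzero a[0]·b[0] = (-1)·(1) = -1. Only the fibre through (0,0,·) is needed: R[0,0,:] = T[0,0,:] − Σₗ aₗ[0]bₗ[0]cₗ = [0, -1, -3] − (1)·(-1)·[1, 2, 1] − (0)·(0)·[0, -1, 0] = [1, 1, -2]. Then w[k] = R[0,0,k] / -1 for each k, giving w = [1, 1, -2] / -1 = [-1, -1, 2].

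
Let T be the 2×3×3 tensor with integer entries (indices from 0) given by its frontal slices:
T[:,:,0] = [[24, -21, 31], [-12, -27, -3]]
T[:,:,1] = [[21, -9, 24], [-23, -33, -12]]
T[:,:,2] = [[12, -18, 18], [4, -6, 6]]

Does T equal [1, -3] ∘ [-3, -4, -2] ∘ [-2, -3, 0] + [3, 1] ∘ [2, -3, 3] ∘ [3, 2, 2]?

No

Reconstruct entry (0,1,0) from the claimed factors: Σₗ aₗ[0]bₗ[1]cₗ[0] = (1)·(-4)·(-2) + (3)·(-3)·(3) = -19, but T[0,1,0] = -21. The claim is false.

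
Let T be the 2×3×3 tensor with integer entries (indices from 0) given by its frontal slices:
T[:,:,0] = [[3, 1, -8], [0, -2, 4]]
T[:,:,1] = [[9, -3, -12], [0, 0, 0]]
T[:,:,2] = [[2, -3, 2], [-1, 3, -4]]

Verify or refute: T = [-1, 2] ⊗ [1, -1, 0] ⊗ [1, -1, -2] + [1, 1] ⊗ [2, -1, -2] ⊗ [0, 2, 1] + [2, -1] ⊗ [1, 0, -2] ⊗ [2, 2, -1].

Reconstruct entrywise from the claimed factors. For example, T[1,1,1] = 0 and Σₗ aₗ[1]bₗ[1]cₗ[1] = (2)·(-1)·(-1) + (1)·(-1)·(2) + (-1)·(0)·(2) = 0; checking all 18 entries, every one matches. The claim holds.

Yes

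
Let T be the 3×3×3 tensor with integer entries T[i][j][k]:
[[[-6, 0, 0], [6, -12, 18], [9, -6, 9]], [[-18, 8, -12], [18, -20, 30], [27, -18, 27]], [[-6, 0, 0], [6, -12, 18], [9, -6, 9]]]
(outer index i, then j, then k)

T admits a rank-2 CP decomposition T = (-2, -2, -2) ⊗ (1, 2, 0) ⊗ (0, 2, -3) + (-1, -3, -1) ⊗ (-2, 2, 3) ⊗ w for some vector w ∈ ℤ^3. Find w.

Subtract the known terms from T to get the rank-1 residual R = (-1, -3, -1) ⊗ (-2, 2, 3) ⊗ w, so R[i,j,k] = a[i]·b[j]·w[k]. Pick indices with nonzero a[0]·b[0] = (-1)·(-2) = 2. Only the fibre through (0,0,·) is needed: R[0,0,:] = T[0,0,:] − Σₗ aₗ[0]bₗ[0]cₗ = [-6, 0, 0] − (-2)·(1)·(0, 2, -3) = [-6, 4, -6]. Then w[k] = R[0,0,k] / 2 for each k, giving w = [-6, 4, -6] / 2 = (-3, 2, -3).

w = (-3, 2, -3)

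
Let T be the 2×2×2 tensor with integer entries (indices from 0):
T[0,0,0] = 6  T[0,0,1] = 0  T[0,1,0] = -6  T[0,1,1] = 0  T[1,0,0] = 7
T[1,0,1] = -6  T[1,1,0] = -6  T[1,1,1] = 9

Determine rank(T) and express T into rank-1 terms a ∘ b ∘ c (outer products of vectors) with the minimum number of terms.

rank(T) = 2

Lower bound: the mode-2 unfolding of T (rows indexed by j, columns by (i,k) = (0,0), (0,1), (1,0), (1,1)) is [[6, 0, 7, -6], [-6, 0, -6, 9]].
There the 2×2 minor on rows j ∈ {0, 1}, columns (i,k) ∈ {(0,0), (1,0)} is det [[6, 7], [-6, -6]] = 6 ≠ 0, so this unfolding has rank ≥ 2; CP rank is at least every unfolding rank, so rank(T) ≥ 2. (Flattening ranks never certify an upper bound on CP rank; for that we must actually write T with 2 rank-1 terms.)
Upper bound — finding two terms. Write S_k = T[:,:,k] for the frontal slices: S₀ = [[6, -6], [7, -6]], S₁ = [[0, 0], [-6, 9]].
If T = a₁ ∘ b₁ ∘ c₁ + a₂ ∘ b₂ ∘ c₂ then each S_k = c₁[k]·a₁b₁ᵀ + c₂[k]·a₂b₂ᵀ. S₀ and S₁ are linearly independent, so a₁b₁ᵀ and a₂b₂ᵀ must span the same plane of matrices: they are the rank-1 matrices of the form x·S₀ + y·S₁.
det(x·S₀ + y·S₁) is 6·x² + 18·xy = 6·(x + 3·y)(x), vanishing at (x:y) = (3:-1) and (0:1).
M₁ = 3·S₀ − S₁ = [[18, -18], [27, -27]] = 9·[2, 3][1, -1]ᵀ and M₂ = S₁ = [[0, 0], [-6, 9]] = (-3)·[0, 1][2, -3]ᵀ, so take a₁ = [2, 3], b₁ = [1, -1], a₂ = [0, 1], b₂ = [2, -3].
Each slice is an integer combination of E₁ = a₁b₁ᵀ and E₂ = a₂b₂ᵀ: S₀ = 3·E₁ − E₂, S₁ = −3·E₂; reading off coefficients, c₁ = [3, 0] and c₂ = [-1, -3].
Hence T = [2, 3] ∘ [1, -1] ∘ [3, 0] + [0, 1] ∘ [2, -3] ∘ [-1, -3], so rank(T) ≤ 2.
These bounds meet, so rank(T) = 2.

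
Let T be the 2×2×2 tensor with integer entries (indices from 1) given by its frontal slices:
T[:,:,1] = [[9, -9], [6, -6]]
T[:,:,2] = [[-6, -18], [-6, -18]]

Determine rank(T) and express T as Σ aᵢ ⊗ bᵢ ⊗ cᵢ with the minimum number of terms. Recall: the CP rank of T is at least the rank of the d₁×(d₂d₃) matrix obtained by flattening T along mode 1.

rank(T) = 2

Lower bound: the mode-1 unfolding of T (rows indexed by i, columns by (j,k) = (1,1), (1,2), (2,1), (2,2)) is [[9, -6, -9, -18], [6, -6, -6, -18]].
There the 2×2 minor on rows i ∈ {1, 2}, columns (j,k) ∈ {(1,1), (1,2)} is det [[9, -6], [6, -6]] = -18 ≠ 0, so this unfolding has rank ≥ 2; CP rank is at least every unfolding rank, so rank(T) ≥ 2. (Unfolding ranks only ever bound the CP rank from below — rank(T) can be strictly larger than all of them — so the matching upper bound has to come from an explicit 2-term decomposition.)
Upper bound — finding two terms. Write S_k = T[:,:,k] for the frontal slices: S₁ = [[9, -9], [6, -6]], S₂ = [[-6, -18], [-6, -18]].
If T = a₁ ⊗ b₁ ⊗ c₁ + a₂ ⊗ b₂ ⊗ c₂ then each S_k = c₁[k]·a₁b₁ᵀ + c₂[k]·a₂b₂ᵀ. S₁ and S₂ are linearly independent, so a₁b₁ᵀ and a₂b₂ᵀ must span the same plane of matrices: they are the rank-1 matrices of the form x·S₁ + y·S₂.
det(x·S₁ + y·S₂) is −72·xy = (-72)·(y)(x), vanishing at (x:y) = (1:0) and (0:1).
M₁ = S₁ = [[9, -9], [6, -6]] = 3·[3, 2][1, -1]ᵀ and M₂ = S₂ = [[-6, -18], [-6, -18]] = (-6)·[1, 1][1, 3]ᵀ, so take a₁ = [3, 2], b₁ = [1, -1], a₂ = [1, 1], b₂ = [1, 3].
Each slice is an integer combination of E₁ = a₁b₁ᵀ and E₂ = a₂b₂ᵀ: S₁ = 3·E₁, S₂ = −6·E₂; reading off coefficients, c₁ = [3, 0] and c₂ = [0, -6].
Hence T = [3, 2] ⊗ [1, -1] ⊗ [3, 0] + [1, 1] ⊗ [1, 3] ⊗ [0, -6], so rank(T) ≤ 2.
These bounds meet, so rank(T) = 2.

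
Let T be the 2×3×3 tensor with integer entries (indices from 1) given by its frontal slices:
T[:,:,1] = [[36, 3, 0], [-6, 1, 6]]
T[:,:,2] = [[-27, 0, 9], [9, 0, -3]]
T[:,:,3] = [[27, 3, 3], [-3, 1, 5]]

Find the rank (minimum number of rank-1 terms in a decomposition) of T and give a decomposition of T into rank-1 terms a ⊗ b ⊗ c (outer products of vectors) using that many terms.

Lower bound: the mode-1 unfolding of T (rows indexed by i, columns by (j,k) = (1,1), (1,2), (1,3), (2,1), (2,2), (2,3), (3,1), (3,2), (3,3)) is [[36, -27, 27, 3, 0, 3, 0, 9, 3], [-6, 9, -3, 1, 0, 1, 6, -3, 5]].
There the 2×2 minor on rows i ∈ {1, 2}, columns (j,k) ∈ {(1,1), (1,2)} is det [[36, -27], [-6, 9]] = 162 ≠ 0, so this unfolding has rank ≥ 2; CP rank is at least every unfolding rank, so rank(T) ≥ 2. (This is only a lower bound: in general the CP rank may exceed every unfolding rank, so we still need to exhibit 2 rank-1 terms summing to T.)
Upper bound — finding two terms. Write S_k = T[:,:,k] for the frontal slices: S₁ = [[36, 3, 0], [-6, 1, 6]], S₂ = [[-27, 0, 9], [9, 0, -3]], S₃ = [[27, 3, 3], [-3, 1, 5]].
If T = a₁ ⊗ b₁ ⊗ c₁ + a₂ ⊗ b₂ ⊗ c₂ then each S_k = c₁[k]·a₁b₁ᵀ + c₂[k]·a₂b₂ᵀ. S₁ and S₂ are linearly independent, so a₁b₁ᵀ and a₂b₂ᵀ must span the same plane of matrices: they are the rank-1 matrices of the form x·S₁ + y·S₂.
The 2×2 minor of x·S₁ + y·S₂ on rows {1,2}, columns {1,2} is 54·x² − 54·xy = 54·(x − y)(x), vanishing at (x:y) = (1:1) and (0:1).
M₁ = S₁ + S₂ = [[9, 3, 9], [3, 1, 3]] = [3, 1][3, 1, 3]ᵀ and M₂ = S₂ = [[-27, 0, 9], [9, 0, -3]] = (-3)·[3, -1][3, 0, -1]ᵀ, so take a₁ = [3, 1], b₁ = [3, 1, 3], a₂ = [3, -1], b₂ = [3, 0, -1].
Each slice is an integer combination of E₁ = a₁b₁ᵀ and E₂ = a₂b₂ᵀ: S₁ = E₁ + 3·E₂, S₂ = −3·E₂, S₃ = E₁ + 2·E₂; reading off coefficients, c₁ = [1, 0, 1] and c₂ = [3, -3, 2].
Hence T = [3, 1] ⊗ [3, 1, 3] ⊗ [1, 0, 1] + [3, -1] ⊗ [3, 0, -1] ⊗ [3, -3, 2], so rank(T) ≤ 2.
These bounds meet, so rank(T) = 2.

rank(T) = 2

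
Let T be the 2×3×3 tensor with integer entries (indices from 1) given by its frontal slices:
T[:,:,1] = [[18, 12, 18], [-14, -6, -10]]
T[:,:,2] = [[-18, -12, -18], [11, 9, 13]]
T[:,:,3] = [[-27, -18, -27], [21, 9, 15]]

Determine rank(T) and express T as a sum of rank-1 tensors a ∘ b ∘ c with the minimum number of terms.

Lower bound: the mode-3 unfolding of T (rows indexed by k, columns by (i,j) = (1,1), (1,2), (1,3), (2,1), (2,2), (2,3)) is [[18, 12, 18, -14, -6, -10], [-18, -12, -18, 11, 9, 13], [-27, -18, -27, 21, 9, 15]].
There the 2×2 minor on rows k ∈ {1, 2}, columns (i,j) ∈ {(1,1), (2,1)} is det [[18, -14], [-18, 11]] = -54 ≠ 0, so this unfolding has rank ≥ 2; CP rank is at least every unfolding rank, so rank(T) ≥ 2. (Unfolding ranks only ever bound the CP rank from below — rank(T) can be strictly larger than all of them — so the matching upper bound has to come from an explicit 2-term decomposition.)
Upper bound — finding two terms. Write S_k = T[:,:,k] for the frontal slices: S₁ = [[18, 12, 18], [-14, -6, -10]], S₂ = [[-18, -12, -18], [11, 9, 13]], S₃ = [[-27, -18, -27], [21, 9, 15]].
If T = a₁ ∘ b₁ ∘ c₁ + a₂ ∘ b₂ ∘ c₂ then each S_k = c₁[k]·a₁b₁ᵀ + c₂[k]·a₂b₂ᵀ. S₁ and S₂ are linearly independent, so a₁b₁ᵀ and a₂b₂ᵀ must span the same plane of matrices: they are the rank-1 matrices of the form x·S₁ + y·S₂.
The 2×2 minor of x·S₁ + y·S₂ on rows {1,2}, columns {1,2} is 60·x² − 30·xy − 30·y² = 30·(x − y)(2·x + y), vanishing at (x:y) = (1:1) and (1:-2).
M₁ = S₁ + S₂ = [[0, 0, 0], [-3, 3, 3]] = (-3)·[0, 1][1, -1, -1]ᵀ and M₂ = S₁ − 2·S₂ = [[54, 36, 54], [-36, -24, -36]] = 6·[3, -2][3, 2, 3]ᵀ, so take a₁ = [0, 1], b₁ = [1, -1, -1], a₂ = [3, -2], b₂ = [3, 2, 3].
Each slice is an integer combination of E₁ = a₁b₁ᵀ and E₂ = a₂b₂ᵀ: S₁ = −2·E₁ + 2·E₂, S₂ = −E₁ − 2·E₂, S₃ = 3·E₁ − 3·E₂; reading off coefficients, c₁ = [-2, -1, 3] and c₂ = [2, -2, -3].
Hence T = [0, 1] ∘ [1, -1, -1] ∘ [-2, -1, 3] + [3, -2] ∘ [3, 2, 3] ∘ [2, -2, -3], so rank(T) ≤ 2.
These bounds meet, so rank(T) = 2.

rank(T) = 2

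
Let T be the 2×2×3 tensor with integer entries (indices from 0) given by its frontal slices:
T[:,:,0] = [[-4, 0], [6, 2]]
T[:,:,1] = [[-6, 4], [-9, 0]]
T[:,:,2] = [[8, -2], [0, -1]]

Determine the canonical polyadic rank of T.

Lower bound: in the mode-3 unfolding of T (rows indexed by k, columns by (i,j)) the 3×3 minor on rows k ∈ {0, 1, 2}, columns (i,j) ∈ {(0,0), (0,1), (1,0)} is det [[-4, 0, 6], [-6, 4, -9], [8, -2, 0]] = -48 ≠ 0, so that unfolding has rank ≥ 3 and hence rank(T) ≥ 3 (CP rank is at least every unfolding rank, though it can be larger).
Upper bound: T is a sum of 3 rank-1 terms, T = (0, 1) ⊗ (2, 1) ⊗ (2, -2, 0) + (2, -1) ⊗ (1, 0) ⊗ (-2, 1, 2) + (2, 1) ⊗ (2, -1) ⊗ (0, -2, 1) (one valid choice — decompositions are not unique — normalised so each a, b is primitive with positive first nonzero entry; check it by expanding all entries), so rank(T) ≤ 3.
These bounds meet, so rank(T) = 3.

3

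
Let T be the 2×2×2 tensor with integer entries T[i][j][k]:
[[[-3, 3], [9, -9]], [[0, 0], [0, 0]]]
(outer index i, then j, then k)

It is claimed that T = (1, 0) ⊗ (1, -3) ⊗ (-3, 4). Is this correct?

Reconstruct entry (0,0,1) from the claimed factors: Σₗ aₗ[0]bₗ[0]cₗ[1] = (1)·(1)·(4) = 4, but T[0,0,1] = 3. The claim is false.

No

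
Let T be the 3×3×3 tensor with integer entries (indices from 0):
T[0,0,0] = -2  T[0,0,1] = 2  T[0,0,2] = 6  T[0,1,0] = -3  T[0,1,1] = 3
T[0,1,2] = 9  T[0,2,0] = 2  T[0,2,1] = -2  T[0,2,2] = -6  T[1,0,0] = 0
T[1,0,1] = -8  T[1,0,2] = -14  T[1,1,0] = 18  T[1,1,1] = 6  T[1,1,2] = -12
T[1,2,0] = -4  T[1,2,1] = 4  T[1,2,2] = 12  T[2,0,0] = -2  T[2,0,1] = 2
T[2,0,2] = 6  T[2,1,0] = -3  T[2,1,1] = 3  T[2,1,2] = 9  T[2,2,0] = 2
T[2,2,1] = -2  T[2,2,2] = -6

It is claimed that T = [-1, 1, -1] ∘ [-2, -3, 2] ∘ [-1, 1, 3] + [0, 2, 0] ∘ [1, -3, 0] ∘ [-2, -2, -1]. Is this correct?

No

Reconstruct entry (1,0,0) from the claimed factors: Σₗ aₗ[1]bₗ[0]cₗ[0] = (1)·(-2)·(-1) + (2)·(1)·(-2) = -2, but T[1,0,0] = 0. The claim is false.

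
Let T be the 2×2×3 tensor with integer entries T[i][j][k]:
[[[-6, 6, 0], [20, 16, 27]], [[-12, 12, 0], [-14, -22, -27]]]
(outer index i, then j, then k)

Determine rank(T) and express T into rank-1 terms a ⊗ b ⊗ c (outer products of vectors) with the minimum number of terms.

rank(T) = 2

Lower bound: the mode-3 unfolding of T (rows indexed by k, columns by (i,j) = (0,0), (0,1), (1,0), (1,1)) is [[-6, 20, -12, -14], [6, 16, 12, -22], [0, 27, 0, -27]].
There the 2×2 minor on rows k ∈ {0, 1}, columns (i,j) ∈ {(0,0), (0,1)} is det [[-6, 20], [6, 16]] = -216 ≠ 0, so this unfolding has rank ≥ 2; CP rank is at least every unfolding rank, so rank(T) ≥ 2. (Unfolding ranks only ever bound the CP rank from below — rank(T) can be strictly larger than all of them — so the matching upper bound has to come from an explicit 2-term decomposition.)
Upper bound — finding two terms. Write S_k = T[:,:,k] for the frontal slices: S₀ = [[-6, 20], [-12, -14]], S₁ = [[6, 16], [12, -22]], S₂ = [[0, 27], [0, -27]].
If T = a₁ ⊗ b₁ ⊗ c₁ + a₂ ⊗ b₂ ⊗ c₂ then each S_k = c₁[k]·a₁b₁ᵀ + c₂[k]·a₂b₂ᵀ. S₀ and S₁ are linearly independent, so a₁b₁ᵀ and a₂b₂ᵀ must span the same plane of matrices: they are the rank-1 matrices of the form x·S₀ + y·S₁.
det(x·S₀ + y·S₁) is 324·x² − 324·y² = 324·(x − y)(x + y), vanishing at (x:y) = (1:1) and (1:-1).
M₁ = S₀ + S₁ = [[0, 36], [0, -36]] = 36·[1, -1][0, 1]ᵀ and M₂ = S₀ − S₁ = [[-12, 4], [-24, 8]] = (-4)·[1, 2][3, -1]ᵀ, so take a₁ = [1, -1], b₁ = [0, 1], a₂ = [1, 2], b₂ = [3, -1].
Each slice is an integer combination of E₁ = a₁b₁ᵀ and E₂ = a₂b₂ᵀ: S₀ = 18·E₁ − 2·E₂, S₁ = 18·E₁ + 2·E₂, S₂ = 27·E₁; reading off coefficients, c₁ = [18, 18, 27] and c₂ = [-2, 2, 0].
Hence T = [1, -1] ⊗ [0, 1] ⊗ [18, 18, 27] + [1, 2] ⊗ [3, -1] ⊗ [-2, 2, 0], so rank(T) ≤ 2.
These bounds meet, so rank(T) = 2.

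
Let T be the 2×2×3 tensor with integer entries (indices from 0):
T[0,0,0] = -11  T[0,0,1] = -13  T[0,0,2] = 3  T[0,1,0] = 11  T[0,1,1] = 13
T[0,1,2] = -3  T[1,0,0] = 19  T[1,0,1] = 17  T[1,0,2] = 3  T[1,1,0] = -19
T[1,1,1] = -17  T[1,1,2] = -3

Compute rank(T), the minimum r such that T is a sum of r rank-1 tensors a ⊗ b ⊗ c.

Lower bound: in the mode-3 unfolding of T (rows indexed by k, columns by (i,j)) the 2×2 minor on rows k ∈ {0, 1}, columns (i,j) ∈ {(0,0), (1,0)} is det [[-11, 19], [-13, 17]] = 60 ≠ 0, so that unfolding has rank ≥ 2 and hence rank(T) ≥ 2 (CP rank is at least every unfolding rank, though it can be larger).
Upper bound: T[:,j,:] = b[j]·M for every slice, with b = [1, -1] and M = [[-11, -13, 3], [19, 17, 3]] (rows i, columns k).
Splitting M by its rows (i = 0, 1), M = [1, 0][-11, -13, 3]ᵀ + [0, 1][19, 17, 3]ᵀ.
Hence T = [1, 0] ⊗ [1, -1] ⊗ [-11, -13, 3] + [0, 1] ⊗ [1, -1] ⊗ [19, 17, 3], so rank(T) ≤ 2.
These bounds meet, so rank(T) = 2.

2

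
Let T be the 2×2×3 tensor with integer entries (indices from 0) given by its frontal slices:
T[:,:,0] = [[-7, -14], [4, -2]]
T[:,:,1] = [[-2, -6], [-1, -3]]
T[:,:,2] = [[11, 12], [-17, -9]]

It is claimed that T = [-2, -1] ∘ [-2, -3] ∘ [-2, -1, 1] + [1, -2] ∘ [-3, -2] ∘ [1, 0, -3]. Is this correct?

No

Reconstruct entry (0,0,0) from the claimed factors: Σₗ aₗ[0]bₗ[0]cₗ[0] = (-2)·(-2)·(-2) + (1)·(-3)·(1) = -11, but T[0,0,0] = -7. The claim is false.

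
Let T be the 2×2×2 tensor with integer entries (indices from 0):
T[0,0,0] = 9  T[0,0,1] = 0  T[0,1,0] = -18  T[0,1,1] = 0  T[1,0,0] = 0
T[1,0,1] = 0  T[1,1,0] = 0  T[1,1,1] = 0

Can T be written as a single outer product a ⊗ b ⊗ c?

Yes

If T = a ⊗ b ⊗ c then every fibre of T is a multiple of the corresponding factor, so read the factors off the fibres through the nonzero entry T[0,0,0] = 9.
The mode-1 fibre T[:,0,0] = [9, 0] gives a = [1, 0] (primitive direction); the mode-2 fibre T[0,:,0] = [9, -18] gives b = [1, -2]; then c[k] = T[0,0,k] / (a[0]·b[0]) = [9, 0] / 1 = [9, 0].
Expanding [1, 0] ⊗ [1, -2] ⊗ [9, 0] reproduces all 8 entries of T, so T = [1, 0] ⊗ [1, -2] ⊗ [9, 0] and rank(T) ≤ 1.
Equivalently every frontal slice T[:,:,k] is c[k] times the rank-1 matrix [1, 0] ⊗ [1, -2]. So T has rank 1 (it is nonzero).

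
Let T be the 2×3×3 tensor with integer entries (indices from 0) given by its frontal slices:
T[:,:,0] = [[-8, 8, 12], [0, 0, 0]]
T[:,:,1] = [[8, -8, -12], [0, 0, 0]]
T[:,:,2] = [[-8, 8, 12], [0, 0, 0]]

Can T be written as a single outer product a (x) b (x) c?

Yes

If T = a (x) b (x) c then every fibre of T is a multiple of the corresponding factor, so read the factors off the fibres through the nonzero entry T[0,0,0] = -8.
The mode-1 fibre T[:,0,0] = [-8, 0] gives a = [1, 0] (primitive direction); the mode-2 fibre T[0,:,0] = [-8, 8, 12] gives b = [2, -2, -3]; then c[k] = T[0,0,k] / (a[0]·b[0]) = [-8, 8, -8] / 2 = [-4, 4, -4].
Expanding [1, 0] (x) [2, -2, -3] (x) [-4, 4, -4] reproduces all 18 entries of T, so T = [1, 0] (x) [2, -2, -3] (x) [-4, 4, -4] and rank(T) ≤ 1.
Equivalently every frontal slice T[:,:,k] is c[k] times the rank-1 matrix [1, 0] (x) [2, -2, -3]. So T has rank 1 (it is nonzero).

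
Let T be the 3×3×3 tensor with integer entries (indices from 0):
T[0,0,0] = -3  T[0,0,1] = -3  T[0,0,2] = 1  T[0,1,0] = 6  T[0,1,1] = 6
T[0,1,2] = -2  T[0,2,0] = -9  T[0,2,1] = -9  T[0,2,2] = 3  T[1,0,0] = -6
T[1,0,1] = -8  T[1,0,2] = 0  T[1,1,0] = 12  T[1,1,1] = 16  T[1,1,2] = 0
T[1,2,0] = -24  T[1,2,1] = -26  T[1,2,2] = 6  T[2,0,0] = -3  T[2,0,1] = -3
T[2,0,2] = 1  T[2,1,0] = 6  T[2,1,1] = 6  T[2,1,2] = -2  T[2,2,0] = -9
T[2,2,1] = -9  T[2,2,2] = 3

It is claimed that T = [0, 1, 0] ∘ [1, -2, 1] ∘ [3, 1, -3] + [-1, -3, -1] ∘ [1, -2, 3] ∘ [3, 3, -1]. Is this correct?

Reconstruct entrywise from the claimed factors. For example, T[0,2,0] = -9 and Σₗ aₗ[0]bₗ[2]cₗ[0] = (0)·(1)·(3) + (-1)·(3)·(3) = -9; checking all 27 entries, every one matches. The claim holds.

Yes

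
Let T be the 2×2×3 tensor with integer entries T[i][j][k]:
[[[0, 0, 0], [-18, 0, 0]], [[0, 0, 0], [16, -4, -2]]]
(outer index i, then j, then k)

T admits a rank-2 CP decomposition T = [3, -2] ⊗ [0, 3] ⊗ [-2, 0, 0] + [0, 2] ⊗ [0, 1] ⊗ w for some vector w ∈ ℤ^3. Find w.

w = [2, -2, -1]

Subtract the known terms from T to get the rank-1 residual R = [0, 2] ⊗ [0, 1] ⊗ w, so R[i,j,k] = a[i]·b[j]·w[k]. Pick indices with nonzero a[1]·b[1] = (2)·(1) = 2. Only the fibre through (1,1,·) is needed: R[1,1,:] = T[1,1,:] − Σₗ aₗ[1]bₗ[1]cₗ = [16, -4, -2] − (-2)·(3)·[-2, 0, 0] = [4, -4, -2]. Then w[k] = R[1,1,k] / 2 for each k, giving w = [4, -4, -2] / 2 = [2, -2, -1].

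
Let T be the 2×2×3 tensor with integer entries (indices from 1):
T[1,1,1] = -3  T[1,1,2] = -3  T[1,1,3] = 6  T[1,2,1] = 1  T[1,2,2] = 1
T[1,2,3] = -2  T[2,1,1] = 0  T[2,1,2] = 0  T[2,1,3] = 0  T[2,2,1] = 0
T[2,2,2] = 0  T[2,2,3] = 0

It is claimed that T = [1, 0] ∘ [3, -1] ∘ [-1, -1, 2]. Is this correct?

Reconstruct entrywise from the claimed factors. For example, T[1,2,3] = -2 and Σₗ aₗ[1]bₗ[2]cₗ[3] = (1)·(-1)·(2) = -2; checking all 12 entries, every one matches. The claim holds.

Yes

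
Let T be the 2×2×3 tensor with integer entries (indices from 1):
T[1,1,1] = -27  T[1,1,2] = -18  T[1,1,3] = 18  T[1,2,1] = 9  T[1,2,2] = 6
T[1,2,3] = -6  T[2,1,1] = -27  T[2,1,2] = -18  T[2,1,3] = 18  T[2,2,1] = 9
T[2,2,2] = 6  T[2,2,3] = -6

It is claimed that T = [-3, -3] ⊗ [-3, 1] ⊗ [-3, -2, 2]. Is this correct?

Yes

Reconstruct entrywise from the claimed factors. For example, T[1,1,1] = -27 and Σₗ aₗ[1]bₗ[1]cₗ[1] = (-3)·(-3)·(-3) = -27; checking all 12 entries, every one matches. The claim holds.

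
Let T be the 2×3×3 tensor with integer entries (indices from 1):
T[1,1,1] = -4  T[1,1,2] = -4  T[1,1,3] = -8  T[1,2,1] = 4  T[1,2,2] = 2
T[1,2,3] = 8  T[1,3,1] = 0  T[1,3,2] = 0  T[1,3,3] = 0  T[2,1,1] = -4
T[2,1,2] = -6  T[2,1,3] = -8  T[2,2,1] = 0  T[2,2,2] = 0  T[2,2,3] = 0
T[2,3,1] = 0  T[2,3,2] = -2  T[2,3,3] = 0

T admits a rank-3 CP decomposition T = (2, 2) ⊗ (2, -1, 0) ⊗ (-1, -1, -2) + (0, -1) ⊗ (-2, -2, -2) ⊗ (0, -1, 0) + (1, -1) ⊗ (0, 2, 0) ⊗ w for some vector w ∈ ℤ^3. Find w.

Subtract the known terms from T to get the rank-1 residual R = (1, -1) ⊗ (0, 2, 0) ⊗ w, so R[i,j,k] = a[i]·b[j]·w[k]. Pick indices with nonzero a[1]·b[2] = (1)·(2) = 2. Only the fibre through (1,2,·) is needed: R[1,2,:] = T[1,2,:] − Σₗ aₗ[1]bₗ[2]cₗ = [4, 2, 8] − (2)·(-1)·(-1, -1, -2) − (0)·(-2)·(0, -1, 0) = [2, 0, 4]. Then w[k] = R[1,2,k] / 2 for each k, giving w = [2, 0, 4] / 2 = (1, 0, 2).

w = (1, 0, 2)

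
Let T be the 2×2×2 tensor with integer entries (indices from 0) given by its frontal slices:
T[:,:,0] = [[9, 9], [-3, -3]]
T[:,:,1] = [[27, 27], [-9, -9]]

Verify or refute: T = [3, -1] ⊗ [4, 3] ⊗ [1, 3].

Reconstruct entry (0,0,0) from the claimed factors: Σₗ aₗ[0]bₗ[0]cₗ[0] = (3)·(4)·(1) = 12, but T[0,0,0] = 9. The claim is false.

No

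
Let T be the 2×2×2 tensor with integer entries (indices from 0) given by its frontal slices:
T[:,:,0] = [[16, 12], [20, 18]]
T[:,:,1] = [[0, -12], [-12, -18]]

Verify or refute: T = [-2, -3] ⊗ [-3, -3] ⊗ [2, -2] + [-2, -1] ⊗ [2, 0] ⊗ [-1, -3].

Reconstruct entrywise from the claimed factors. For example, T[0,0,0] = 16 and Σₗ aₗ[0]bₗ[0]cₗ[0] = (-2)·(-3)·(2) + (-2)·(2)·(-1) = 16; checking all 8 entries, every one matches. The claim holds.

Yes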